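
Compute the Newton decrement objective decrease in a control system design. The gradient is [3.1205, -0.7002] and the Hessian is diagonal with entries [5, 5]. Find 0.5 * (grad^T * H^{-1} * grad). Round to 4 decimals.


Step 1: H is diagonal, so H^(-1) * g = [0.6241, -0.14].
Step 2: g^T H^(-1) g = sum_i g_i^2 / H_ii
  = (3.1205)^2/5 + (-0.7002)^2/5
  = 1.9475 + 0.0981 = 2.0456
Step 3: Objective decrease = 0.5 * g^T H^(-1) g = 1.0228


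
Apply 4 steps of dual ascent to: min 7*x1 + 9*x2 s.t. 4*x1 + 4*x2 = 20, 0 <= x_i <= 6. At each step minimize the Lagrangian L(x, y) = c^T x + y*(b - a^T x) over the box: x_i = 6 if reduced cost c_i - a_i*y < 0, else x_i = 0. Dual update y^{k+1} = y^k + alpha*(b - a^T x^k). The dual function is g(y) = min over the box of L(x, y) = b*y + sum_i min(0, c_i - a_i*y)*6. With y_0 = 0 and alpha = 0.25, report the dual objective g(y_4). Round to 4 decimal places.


Dual ascent for LP: min 7*x1 + 9*x2, 4*x1 + 4*x2 = 20, 0 <= x_i <= 6
Step 1: y^k = 0.0, reduced costs: (7.0, 9.0)
  x^k = (0.0, 0.0), subgradient = b - a^T x = 20.0
  y^{k+1} = 0.0 + 0.25*20.0 = 5.0
Step 2: y^k = 5.0, reduced costs: (-13.0, -11.0)
  x^k = (6.0, 6.0), subgradient = b - a^T x = -28.0
  y^{k+1} = 5.0 + 0.25*-28.0 = -2.0
Step 3: y^k = -2.0, reduced costs: (15.0, 17.0)
  x^k = (0.0, 0.0), subgradient = b - a^T x = 20.0
  y^{k+1} = -2.0 + 0.25*20.0 = 3.0
Step 4: y^k = 3.0, reduced costs: (-5.0, -3.0)
  x^k = (6.0, 6.0), subgradient = b - a^T x = -28.0
  y^{k+1} = 3.0 + 0.25*-28.0 = -4.0
Dual objective at y_4 = -4.0: reduced costs (23.0, 25.0), box minimizer x = (0.0, 0.0)
g(y_4) = b*y + (c1 - a1*y)*x1 + (c2 - a2*y)*x2 = 20*(-4.0) + 23.0*0.0 + 25.0*0.0 = -80.0 + 0.0 + 0.0 = -80.0


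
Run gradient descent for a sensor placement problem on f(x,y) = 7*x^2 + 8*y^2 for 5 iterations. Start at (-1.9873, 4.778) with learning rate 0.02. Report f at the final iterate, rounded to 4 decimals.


Gradient descent on f(x,y) = 7*x^2 + 8*y^2.
Starting point: (-1.9873, 4.778), alpha = 0.02
Step 1: grad_x = 2*7*-1.9873 = -27.8222, grad_y = 2*8*4.778 = 76.448
  x_1 = -1.9873 - 0.02*-27.8222 = -1.4309
  y_1 = 4.778 - 0.02*76.448 = 3.249
Step 2: grad_x = 2*7*-1.4309 = -20.032, grad_y = 2*8*3.249 = 51.9846
  x_2 = -1.4309 - 0.02*-20.032 = -1.0302
  y_2 = 3.249 - 0.02*51.9846 = 2.2093
Step 3: grad_x = 2*7*-1.0302 = -14.423, grad_y = 2*8*2.2093 = 35.3496
  x_3 = -1.0302 - 0.02*-14.423 = -0.7418
  y_3 = 2.2093 - 0.02*35.3496 = 1.5024
Step 4: grad_x = 2*7*-0.7418 = -10.3846, grad_y = 2*8*1.5024 = 24.0377
  x_4 = -0.7418 - 0.02*-10.3846 = -0.5341
  y_4 = 1.5024 - 0.02*24.0377 = 1.0216
Step 5: grad_x = 2*7*-0.5341 = -7.4769, grad_y = 2*8*1.0216 = 16.3456
  x_5 = -0.5341 - 0.02*-7.4769 = -0.3845
  y_5 = 1.0216 - 0.02*16.3456 = 0.6947
f(-0.3845, 0.6947) = 7*(-0.3845)^2 + 8*0.6947^2 = 4.8958


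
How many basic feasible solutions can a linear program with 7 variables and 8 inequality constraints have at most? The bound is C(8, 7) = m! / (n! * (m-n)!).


Each vertex corresponds to some choice of n active constraints out of m, so the number of vertices is at most C(m, n) = m! / (n!(m-n)!).
m = 8, n = 7
Numerator: 8 * 7 * 6 * 5 * 4 * 3 * 2
Denominator: 7! = 5040
C(8, 7) = 8


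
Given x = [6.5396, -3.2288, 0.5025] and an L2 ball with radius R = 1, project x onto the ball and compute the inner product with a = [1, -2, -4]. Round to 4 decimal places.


Step 1: Compute ||x|| (intermediates to 6 decimals).
||x|| = sqrt(6.5396^2 + (-3.2288)^2 + 0.5025^2) = 7.310542
Step 2: Project.
Since ||x|| > R, scale = R/||x|| = 1/7.310542 = 0.136789, proj(x) = scale * x
proj(x) = [0.894545, -0.441664, 0.068736]
Step 3: Dot product.
a^T * proj(x) = 1*0.894545 - 2*(-0.441664) - 4*0.068736 = 1.5029


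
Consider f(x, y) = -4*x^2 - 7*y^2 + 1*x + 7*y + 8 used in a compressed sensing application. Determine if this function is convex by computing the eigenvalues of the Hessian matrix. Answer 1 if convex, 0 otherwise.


The Hessian of f(x,y) = -4*x^2 - 7*y^2 + 1*x + 7*y + 8 is:
H = [[-8, 0], [0, -14]]
Trace = -8 - 14 = -22
Determinant = -8*-14 - (0)^2 = 112
Discriminant = (-22)^2 - 4*112 = 36.0
Eigenvalues: lambda_1 = -14.0, lambda_2 = -8.0
The function is not convex.

0


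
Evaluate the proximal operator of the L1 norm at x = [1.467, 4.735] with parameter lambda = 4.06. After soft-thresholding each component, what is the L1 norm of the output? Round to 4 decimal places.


Soft-thresholding with lambda = 4.06:
prox(1.467) = sign(1.467)*max(|1.467| - 4.06, 0) = 0.0
prox(4.735) = sign(4.735)*max(|4.735| - 4.06, 0) = 0.675
prox(x) = [0.0, 0.675]
||prox(x)||_1 = 0.0 + 0.675 = 0.675


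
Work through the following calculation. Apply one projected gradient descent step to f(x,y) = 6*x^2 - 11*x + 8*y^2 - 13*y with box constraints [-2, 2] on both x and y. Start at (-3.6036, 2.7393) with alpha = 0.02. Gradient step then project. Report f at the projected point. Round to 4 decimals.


Step 1: Compute gradient at (-3.6036, 2.7393).
grad_x = 2*6*-3.6036 - 11 = -54.2432
grad_y = 2*8*2.7393 - 13 = 30.8288
Step 2: Gradient step.
x_raw = -3.6036 - 0.02*-54.2432 = -2.5187
y_raw = 2.7393 - 0.02*30.8288 = 2.1227
Step 3: Project onto [-2, 2].
x_proj = clip(-2.5187) = -2.0
y_proj = clip(2.1227) = 2.0
Step 4: Evaluate f.
f(-2.0, 2.0) = 52.0


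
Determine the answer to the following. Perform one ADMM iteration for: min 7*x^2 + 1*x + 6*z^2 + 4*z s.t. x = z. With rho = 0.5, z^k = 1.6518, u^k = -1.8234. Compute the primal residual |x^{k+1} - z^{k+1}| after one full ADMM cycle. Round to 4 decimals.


ADMM iteration with rho = 0.5, z^k = 1.6518, u^k = -1.8234
Step 1: x-update.
Minimize 7*x^2 + 1*x + (0.5/2)*(x - 1.6518 - 1.8234)^2
FOC: (2*7 + 0.5)*x = -1 + 0.5*(1.6518 + 1.8234)
x^{k+1} = 0.0509
Step 2: z-update.
Minimize 6*z^2 + 4*z + (0.5/2)*(0.0509 - z - 1.8234)^2
FOC: (2*6 + 0.5)*z = -4 + 0.5*(0.0509 - 1.8234)
z^{k+1} = -0.3909
Step 3: u-update.
u^{k+1} = -1.8234 + 0.0509 + 0.3909 = -1.3816
Step 4: Primal residual = |0.0509 + 0.3909| = 0.4418


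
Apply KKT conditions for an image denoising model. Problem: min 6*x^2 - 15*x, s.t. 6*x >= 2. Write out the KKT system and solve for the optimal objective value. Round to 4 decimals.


Step 1: Try lambda = 0 (constraint inactive).
Stationarity: 2*6*x - 15 = 0
x* = 15/(2*6) = 1.25
Check constraint: 6*1.25 = 7.5 >= 2 -- satisfied.
Step 2: Compute optimal value.
f(x*) = 6*1.25^2 - 15*1.25 = -9.375


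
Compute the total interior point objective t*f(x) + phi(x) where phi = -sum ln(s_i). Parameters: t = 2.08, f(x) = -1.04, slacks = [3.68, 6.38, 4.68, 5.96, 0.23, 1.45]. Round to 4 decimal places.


Step 1: Compute log-barrier.
ln values: [1.3029, 1.8532, 1.5433, 1.7851, -1.4697, 0.3716]
phi = -(1.3029 + 1.8532 + 1.5433 + 1.7851 - 1.4697 + 0.3716) = -5.3863
Step 2: Compute augmented objective.
t*f(x) = 2.08*-1.04 = -2.1632
Total = -2.1632 - 5.3863 = -7.5495


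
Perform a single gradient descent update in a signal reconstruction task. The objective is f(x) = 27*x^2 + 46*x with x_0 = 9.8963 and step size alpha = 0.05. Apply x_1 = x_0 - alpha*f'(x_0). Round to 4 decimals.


We compute the gradient at x_0 and apply the update.
f'(x) = 54*x + 46
f'(9.8963) = 54*9.8963 + 46 = 580.4002
x_1 = 9.8963 - 0.05*580.4002 = -19.1237


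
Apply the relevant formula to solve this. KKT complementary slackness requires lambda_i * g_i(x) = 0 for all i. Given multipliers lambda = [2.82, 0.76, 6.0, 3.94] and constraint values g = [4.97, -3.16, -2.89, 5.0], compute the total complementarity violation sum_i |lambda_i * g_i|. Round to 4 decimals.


KKT complementary slackness check:
lambda_1 * g_1 = 2.82 * 4.97 = 14.0154
lambda_2 * g_2 = 0.76 * -3.16 = -2.4016
lambda_3 * g_3 = 6.0 * -2.89 = -17.34
lambda_4 * g_4 = 3.94 * 5.0 = 19.7
Total violation = 14.0154 + 2.4016 + 17.34 + 19.7 = 53.457


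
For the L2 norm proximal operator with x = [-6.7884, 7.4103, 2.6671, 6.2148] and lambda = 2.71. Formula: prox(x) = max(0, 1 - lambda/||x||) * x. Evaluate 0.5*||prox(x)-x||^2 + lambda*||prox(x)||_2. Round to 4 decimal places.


Step 1: Compute ||x||.
||x|| = 12.1133
Step 2: Compute scaling factor.
scale = max(0, 1 - 2.71/12.1133) = 0.7763
Step 3: prox(x) = [-5.2697, 5.7525, 2.0704, 4.8244]
||prox(x)|| = 9.4033
Step 4: Proximal objective.
0.5*||prox-x||^2 = 3.6721
lambda*||prox|| = 25.4829
Total = 29.155


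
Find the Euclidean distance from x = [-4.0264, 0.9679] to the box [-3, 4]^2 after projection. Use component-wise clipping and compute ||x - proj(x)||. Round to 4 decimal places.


Project each component onto [-3, 4].
clip(-4.0264) = -3.0, clip(0.9679) = 0.9679
Projection = [-3.0, 0.9679]
Squared diffs: [1.0535, 0.0]
Distance = sqrt(1.0535) = 1.0264


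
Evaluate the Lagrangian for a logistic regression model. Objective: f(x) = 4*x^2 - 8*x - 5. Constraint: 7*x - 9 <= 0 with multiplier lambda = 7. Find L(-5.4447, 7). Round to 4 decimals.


Step 1: Evaluate f(x).
f(-5.4447) = 4*(-5.4447)^2 - 8*(-5.4447) - 5 = 157.1366
Step 2: Evaluate g(x).
g(-5.4447) = 7*-5.4447 - 9 = -47.1129
Step 3: Compute Lagrangian.
L = 157.1366 + 7*-47.1129 = -172.6537


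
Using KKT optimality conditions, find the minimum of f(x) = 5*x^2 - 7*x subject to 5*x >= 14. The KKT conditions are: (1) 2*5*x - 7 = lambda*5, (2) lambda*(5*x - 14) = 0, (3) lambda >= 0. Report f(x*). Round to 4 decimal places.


Step 1: Try lambda = 0 (constraint inactive).
x_unc = 7/(2*5) = 0.7
Check: 5*0.7 = 3.5 < 14 -- violated!
Step 2: Constraint must be active: 5*x = 14
x* = 14/5 = 2.8
lambda = (2*5*2.8 - 7)/5 = 4.2
Step 3: Compute optimal value.
f(x*) = 5*2.8^2 - 7*2.8 = 19.6


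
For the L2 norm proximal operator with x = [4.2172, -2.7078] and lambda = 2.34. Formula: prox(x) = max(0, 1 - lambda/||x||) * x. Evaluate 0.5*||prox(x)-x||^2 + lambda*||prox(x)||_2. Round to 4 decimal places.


Step 1: Compute ||x||.
||x|| = 5.0117
Step 2: Compute scaling factor.
scale = max(0, 1 - 2.34/5.0117) = 0.5331
Step 3: prox(x) = [2.2482, -1.4435]
||prox(x)|| = 2.6717
Step 4: Proximal objective.
0.5*||prox-x||^2 = 2.7378
lambda*||prox|| = 6.2518
Total = 8.9895


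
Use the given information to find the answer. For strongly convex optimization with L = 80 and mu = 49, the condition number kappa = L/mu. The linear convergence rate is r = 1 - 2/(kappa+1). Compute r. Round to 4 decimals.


Step 1: Compute the condition number.
kappa = L/mu = 80/49 = 1.6327
Step 2: Compute the convergence rate.
r = 1 - 2/(kappa + 1) = 1 - 2*mu/(L + mu) = (L - mu)/(L + mu) = 31/129 = 0.2403


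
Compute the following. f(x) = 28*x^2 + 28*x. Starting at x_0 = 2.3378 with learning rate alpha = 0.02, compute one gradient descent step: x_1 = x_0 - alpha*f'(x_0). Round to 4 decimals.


We compute the gradient at x_0 and apply the update.
f'(x) = 56*x + 28
f'(2.3378) = 56*2.3378 + 28 = 158.9168
x_1 = 2.3378 - 0.02*158.9168 = -0.8405


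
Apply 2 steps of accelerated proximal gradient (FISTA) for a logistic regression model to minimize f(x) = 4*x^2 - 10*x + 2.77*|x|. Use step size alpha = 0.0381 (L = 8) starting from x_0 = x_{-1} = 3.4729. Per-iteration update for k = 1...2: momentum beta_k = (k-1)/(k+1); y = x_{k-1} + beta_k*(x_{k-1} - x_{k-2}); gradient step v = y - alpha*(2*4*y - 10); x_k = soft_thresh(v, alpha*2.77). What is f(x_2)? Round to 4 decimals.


FISTA on f(x) = 4*x^2 - 10*x + 2.77*|x|
L = 8, alpha = 0.0381
Iteration 1: beta = 0.0, y = 3.4729 + 0.0*(3.4729 - 3.4729) = 3.4729
  grad(y) = 17.7832, v = y - alpha*grad = 2.7954
  prox(v) = soft_thresh(2.7954, 0.1055) = 2.6898
Iteration 2: beta = 0.3333, y = 2.6898 + 0.3333*(2.6898 - 3.4729) = 2.4288
  grad(y) = 9.4304, v = y - alpha*grad = 2.0695
  prox(v) = soft_thresh(2.0695, 0.1055) = 1.964
f(x_2) = 4*1.964^2 - 10*1.964 + 2.77*|1.964| = 1.2292


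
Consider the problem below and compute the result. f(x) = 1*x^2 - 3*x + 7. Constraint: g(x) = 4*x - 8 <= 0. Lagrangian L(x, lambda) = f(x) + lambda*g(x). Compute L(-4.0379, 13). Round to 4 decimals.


Step 1: Evaluate f(x).
f(-4.0379) = 1*(-4.0379)^2 - 3*(-4.0379) + 7 = 35.4183
Step 2: Evaluate g(x).
g(-4.0379) = 4*-4.0379 - 8 = -24.1516
Step 3: Compute Lagrangian.
L = 35.4183 + 13*-24.1516 = -278.5525


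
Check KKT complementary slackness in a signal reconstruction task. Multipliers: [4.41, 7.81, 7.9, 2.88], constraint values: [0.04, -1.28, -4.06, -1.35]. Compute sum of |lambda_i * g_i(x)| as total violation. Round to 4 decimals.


KKT complementary slackness check:
lambda_1 * g_1 = 4.41 * 0.04 = 0.1764
lambda_2 * g_2 = 7.81 * -1.28 = -9.9968
lambda_3 * g_3 = 7.9 * -4.06 = -32.074
lambda_4 * g_4 = 2.88 * -1.35 = -3.888
Total violation = 0.1764 + 9.9968 + 32.074 + 3.888 = 46.1352


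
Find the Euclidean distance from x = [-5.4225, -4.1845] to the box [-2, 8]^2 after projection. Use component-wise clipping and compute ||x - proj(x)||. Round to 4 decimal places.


Project each component onto [-2, 8].
clip(-5.4225) = -2.0, clip(-4.1845) = -2.0
Projection = [-2.0, -2.0]
Squared diffs: [11.7135, 4.772]
Distance = sqrt(16.4855) = 4.0602


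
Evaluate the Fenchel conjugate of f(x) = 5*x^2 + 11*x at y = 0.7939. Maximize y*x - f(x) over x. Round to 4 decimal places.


f*(y) = sup_x {y*x - a*x^2 - b*x} = sup_x {(y-b)*x - a*x^2}
FOC: (y - b) - 2a*x = 0 => x* = (y - b)/(2a)
x* = (0.7939 - 11)/(2*5) = -1.0206
f*(0.7939) = (y-b)^2/(4a) = (0.7939 - 11)^2/(4*5)
= 104.1645/20 = 5.2082


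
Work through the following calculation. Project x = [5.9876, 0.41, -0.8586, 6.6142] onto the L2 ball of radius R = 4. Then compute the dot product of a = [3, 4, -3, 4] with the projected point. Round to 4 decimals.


Step 1: Compute ||x|| (intermediates to 6 decimals).
||x|| = sqrt(5.9876^2 + 0.41^2 + (-0.8586)^2 + 6.6142^2) = 8.972418
Step 2: Project.
Since ||x|| > R, scale = R/||x|| = 4/8.972418 = 0.445811, proj(x) = scale * x
proj(x) = [2.669338, 0.182783, -0.382773, 2.948683]
Step 3: Dot product.
a^T * proj(x) = 3*2.669338 + 4*0.182783 - 3*(-0.382773) + 4*2.948683 = 21.6822


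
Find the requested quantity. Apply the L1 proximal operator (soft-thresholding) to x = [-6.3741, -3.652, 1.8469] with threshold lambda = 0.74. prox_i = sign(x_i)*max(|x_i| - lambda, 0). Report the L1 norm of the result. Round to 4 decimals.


Soft-thresholding with lambda = 0.74:
prox(-6.3741) = sign(-6.3741)*max(|-6.3741| - 0.74, 0) = -5.6341
prox(-3.652) = sign(-3.652)*max(|-3.652| - 0.74, 0) = -2.912
prox(1.8469) = sign(1.8469)*max(|1.8469| - 0.74, 0) = 1.1069
prox(x) = [-5.6341, -2.912, 1.1069]
||prox(x)||_1 = 5.6341 + 2.912 + 1.1069 = 9.653


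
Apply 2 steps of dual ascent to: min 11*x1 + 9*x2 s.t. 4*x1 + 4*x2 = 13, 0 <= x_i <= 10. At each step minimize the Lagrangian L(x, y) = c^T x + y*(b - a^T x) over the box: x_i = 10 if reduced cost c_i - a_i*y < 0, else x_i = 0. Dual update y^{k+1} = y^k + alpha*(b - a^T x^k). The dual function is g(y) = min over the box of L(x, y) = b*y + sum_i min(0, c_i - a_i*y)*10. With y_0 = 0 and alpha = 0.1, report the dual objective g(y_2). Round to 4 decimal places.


Dual ascent for LP: min 11*x1 + 9*x2, 4*x1 + 4*x2 = 13, 0 <= x_i <= 10
Step 1: y^k = 0.0, reduced costs: (11.0, 9.0)
  x^k = (0.0, 0.0), subgradient = b - a^T x = 13.0
  y^{k+1} = 0.0 + 0.1*13.0 = 1.3
Step 2: y^k = 1.3, reduced costs: (5.8, 3.8)
  x^k = (0.0, 0.0), subgradient = b - a^T x = 13.0
  y^{k+1} = 1.3 + 0.1*13.0 = 2.6
Dual objective at y_2 = 2.6: reduced costs (0.6, -1.4), box minimizer x = (0.0, 10.0)
g(y_2) = b*y + (c1 - a1*y)*x1 + (c2 - a2*y)*x2 = 13*2.6 + 0.6*0.0 + (-1.4)*10.0 = 33.8 + 0.0 - 14.0 = 19.8


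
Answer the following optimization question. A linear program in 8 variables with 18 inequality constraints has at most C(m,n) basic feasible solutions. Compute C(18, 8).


Each vertex corresponds to some choice of n active constraints out of m, so the number of vertices is at most C(m, n) = m! / (n!(m-n)!).
m = 18, n = 8
Numerator: 18 * 17 * 16 * 15 * 14 * 13 * 12 * 11
Denominator: 8! = 40320
C(18, 8) = 43758


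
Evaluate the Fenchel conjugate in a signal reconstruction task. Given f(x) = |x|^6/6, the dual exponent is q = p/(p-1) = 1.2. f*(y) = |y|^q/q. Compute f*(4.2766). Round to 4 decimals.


The conjugate exponent q satisfies 1/p + 1/q = 1.
p = 6, so q = 6/(6 - 1) = 1.2
|y|^q = 4.2766^1.2 = 5.719
f*(4.2766) = 5.719 / 1.2 = 4.7658


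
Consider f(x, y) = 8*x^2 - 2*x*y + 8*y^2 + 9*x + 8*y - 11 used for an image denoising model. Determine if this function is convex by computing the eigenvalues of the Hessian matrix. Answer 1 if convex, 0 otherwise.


The Hessian of f(x,y) = 8*x^2 - 2*x*y + 8*y^2 + 9*x + 8*y - 11 is:
H = [[16, -2], [-2, 16]]
Trace = 16 + 16 = 32
Determinant = 16*16 - (-2)^2 = 252
Discriminant = (32)^2 - 4*252 = 16.0
Eigenvalues: lambda_1 = 14.0, lambda_2 = 18.0
The function is convex.

1


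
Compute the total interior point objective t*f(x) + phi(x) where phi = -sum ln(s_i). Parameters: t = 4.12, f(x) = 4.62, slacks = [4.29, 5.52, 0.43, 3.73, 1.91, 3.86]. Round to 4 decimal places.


Step 1: Compute log-barrier.
ln values: [1.4563, 1.7084, -0.844, 1.3164, 0.6471, 1.3507]
phi = -(1.4563 + 1.7084 - 0.844 + 1.3164 + 0.6471 + 1.3507) = -5.6349
Step 2: Compute augmented objective.
t*f(x) = 4.12*4.62 = 19.0344
Total = 19.0344 - 5.6349 = 13.3995


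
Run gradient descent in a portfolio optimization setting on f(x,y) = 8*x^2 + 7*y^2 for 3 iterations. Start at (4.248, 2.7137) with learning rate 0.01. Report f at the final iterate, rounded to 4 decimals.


Gradient descent on f(x,y) = 8*x^2 + 7*y^2.
Starting point: (4.248, 2.7137), alpha = 0.01
Step 1: grad_x = 2*8*4.248 = 67.968, grad_y = 2*7*2.7137 = 37.9918
  x_1 = 4.248 - 0.01*67.968 = 3.5683
  y_1 = 2.7137 - 0.01*37.9918 = 2.3338
Step 2: grad_x = 2*8*3.5683 = 57.0931, grad_y = 2*7*2.3338 = 32.6729
  x_2 = 3.5683 - 0.01*57.0931 = 2.9974
  y_2 = 2.3338 - 0.01*32.6729 = 2.0071
Step 3: grad_x = 2*8*2.9974 = 47.9582, grad_y = 2*7*2.0071 = 28.0987
  x_3 = 2.9974 - 0.01*47.9582 = 2.5178
  y_3 = 2.0071 - 0.01*28.0987 = 1.7261
f(2.5178, 1.7261) = 8*2.5178^2 + 7*1.7261^2 = 71.5699


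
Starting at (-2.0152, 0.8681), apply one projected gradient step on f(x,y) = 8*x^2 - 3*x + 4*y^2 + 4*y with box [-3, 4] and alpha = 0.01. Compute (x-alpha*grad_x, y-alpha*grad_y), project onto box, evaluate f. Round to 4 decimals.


Step 1: Compute gradient at (-2.0152, 0.8681).
grad_x = 2*8*-2.0152 - 3 = -35.2432
grad_y = 2*4*0.8681 + 4 = 10.9448
Step 2: Gradient step.
x_raw = -2.0152 - 0.01*-35.2432 = -1.6628
y_raw = 0.8681 - 0.01*10.9448 = 0.7587
Step 3: Project onto [-3, 4].
x_proj = clip(-1.6628) = -1.6628
y_proj = clip(0.7587) = 0.7587
Step 4: Evaluate f.
f(-1.6628, 0.7587) = 32.4435


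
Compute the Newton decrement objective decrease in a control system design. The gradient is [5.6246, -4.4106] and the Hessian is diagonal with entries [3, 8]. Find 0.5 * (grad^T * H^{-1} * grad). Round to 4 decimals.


Step 1: H is diagonal, so H^(-1) * g = [1.8749, -0.5513].
Step 2: g^T H^(-1) g = sum_i g_i^2 / H_ii
  = (5.6246)^2/3 + (-4.4106)^2/8
  = 10.5454 + 2.4317 = 12.977
Step 3: Objective decrease = 0.5 * g^T H^(-1) g = 6.4885


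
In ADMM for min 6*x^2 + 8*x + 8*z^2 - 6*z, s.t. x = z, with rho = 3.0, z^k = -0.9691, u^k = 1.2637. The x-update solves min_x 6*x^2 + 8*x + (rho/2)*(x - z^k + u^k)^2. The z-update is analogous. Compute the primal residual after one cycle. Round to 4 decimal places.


ADMM iteration with rho = 3.0, z^k = -0.9691, u^k = 1.2637
Step 1: x-update.
Minimize 6*x^2 + 8*x + (3.0/2)*(x + 0.9691 + 1.2637)^2
FOC: (2*6 + 3.0)*x = -8 + 3.0*(-0.9691 - 1.2637)
x^{k+1} = -0.9799
Step 2: z-update.
Minimize 8*z^2 - 6*z + (3.0/2)*(-0.9799 - z + 1.2637)^2
FOC: (2*8 + 3.0)*z = 6 + 3.0*(-0.9799 + 1.2637)
z^{k+1} = 0.3606
Step 3: u-update.
u^{k+1} = 1.2637 - 0.9799 - 0.3606 = -0.0768
Step 4: Primal residual = |-0.9799 - 0.3606| = 1.3405


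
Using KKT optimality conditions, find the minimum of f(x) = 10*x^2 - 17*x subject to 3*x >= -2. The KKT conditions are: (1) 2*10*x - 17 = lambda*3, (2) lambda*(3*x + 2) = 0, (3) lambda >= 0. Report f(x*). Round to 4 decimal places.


Step 1: Try lambda = 0 (constraint inactive).
Stationarity: 2*10*x - 17 = 0
x* = 17/(2*10) = 0.85
Check constraint: 3*0.85 = 2.55 >= -2 -- satisfied.
Step 2: Compute optimal value.
f(x*) = 10*0.85^2 - 17*0.85 = -7.225


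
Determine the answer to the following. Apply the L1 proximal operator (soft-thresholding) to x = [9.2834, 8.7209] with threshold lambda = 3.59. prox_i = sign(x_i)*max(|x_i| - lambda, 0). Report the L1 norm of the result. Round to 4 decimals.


Soft-thresholding with lambda = 3.59:
prox(9.2834) = sign(9.2834)*max(|9.2834| - 3.59, 0) = 5.6934
prox(8.7209) = sign(8.7209)*max(|8.7209| - 3.59, 0) = 5.1309
prox(x) = [5.6934, 5.1309]
||prox(x)||_1 = 5.6934 + 5.1309 = 10.8243


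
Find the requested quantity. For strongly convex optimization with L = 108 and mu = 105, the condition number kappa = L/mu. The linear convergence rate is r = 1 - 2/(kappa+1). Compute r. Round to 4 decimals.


Step 1: Compute the condition number.
kappa = L/mu = 108/105 = 1.0286
Step 2: Compute the convergence rate.
r = 1 - 2/(kappa + 1) = 1 - 2*mu/(L + mu) = (L - mu)/(L + mu) = 3/213 = 0.0141


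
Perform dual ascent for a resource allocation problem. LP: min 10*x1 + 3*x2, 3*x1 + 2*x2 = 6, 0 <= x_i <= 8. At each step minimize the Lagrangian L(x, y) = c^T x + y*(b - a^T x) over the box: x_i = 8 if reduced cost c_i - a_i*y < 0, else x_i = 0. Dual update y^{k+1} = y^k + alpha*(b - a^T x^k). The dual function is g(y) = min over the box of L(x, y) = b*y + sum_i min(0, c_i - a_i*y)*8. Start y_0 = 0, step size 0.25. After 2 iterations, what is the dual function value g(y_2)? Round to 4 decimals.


Dual ascent for LP: min 10*x1 + 3*x2, 3*x1 + 2*x2 = 6, 0 <= x_i <= 8
Step 1: y^k = 0.0, reduced costs: (10.0, 3.0)
  x^k = (0.0, 0.0), subgradient = b - a^T x = 6.0
  y^{k+1} = 0.0 + 0.25*6.0 = 1.5
Step 2: y^k = 1.5, reduced costs: (5.5, 0.0)
  x^k = (0.0, 0.0), subgradient = b - a^T x = 6.0
  y^{k+1} = 1.5 + 0.25*6.0 = 3.0
Dual objective at y_2 = 3.0: reduced costs (1.0, -3.0), box minimizer x = (0.0, 8.0)
g(y_2) = b*y + (c1 - a1*y)*x1 + (c2 - a2*y)*x2 = 6*3.0 + 1.0*0.0 + (-3.0)*8.0 = 18.0 + 0.0 - 24.0 = -6.0


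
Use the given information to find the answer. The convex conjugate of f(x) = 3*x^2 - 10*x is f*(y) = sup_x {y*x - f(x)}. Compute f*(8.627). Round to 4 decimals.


f*(y) = sup_x {y*x - a*x^2 - b*x} = sup_x {(y-b)*x - a*x^2}
FOC: (y - b) - 2a*x = 0 => x* = (y - b)/(2a)
x* = (8.627 + 10)/(2*3) = 3.1045
f*(8.627) = (y-b)^2/(4a) = (8.627 + 10)^2/(4*3)
= 346.9651/12 = 28.9138


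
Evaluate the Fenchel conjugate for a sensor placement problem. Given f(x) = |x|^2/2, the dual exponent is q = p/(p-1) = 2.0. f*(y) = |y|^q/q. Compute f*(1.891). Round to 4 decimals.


The conjugate exponent q satisfies 1/p + 1/q = 1.
p = 2, so q = 2/(2 - 1) = 2.0
|y|^q = 1.891^2.0 = 3.5759
f*(1.891) = 3.5759 / 2.0 = 1.7879


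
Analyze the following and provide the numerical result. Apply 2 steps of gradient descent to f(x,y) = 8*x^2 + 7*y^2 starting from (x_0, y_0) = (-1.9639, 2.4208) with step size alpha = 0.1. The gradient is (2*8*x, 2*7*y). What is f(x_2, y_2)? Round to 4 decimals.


Gradient descent on f(x,y) = 8*x^2 + 7*y^2.
Starting point: (-1.9639, 2.4208), alpha = 0.1
Step 1: grad_x = 2*8*-1.9639 = -31.4224, grad_y = 2*7*2.4208 = 33.8912
  x_1 = -1.9639 - 0.1*-31.4224 = 1.1783
  y_1 = 2.4208 - 0.1*33.8912 = -0.9683
Step 2: grad_x = 2*8*1.1783 = 18.8534, grad_y = 2*7*-0.9683 = -13.5565
  x_2 = 1.1783 - 0.1*18.8534 = -0.707
  y_2 = -0.9683 - 0.1*-13.5565 = 0.3873
f(-0.707, 0.3873) = 8*(-0.707)^2 + 7*0.3873^2 = 5.049


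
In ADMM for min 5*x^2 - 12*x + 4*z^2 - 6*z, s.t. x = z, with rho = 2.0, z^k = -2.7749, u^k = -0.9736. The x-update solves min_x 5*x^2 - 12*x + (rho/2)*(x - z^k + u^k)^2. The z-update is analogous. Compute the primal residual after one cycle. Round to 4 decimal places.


ADMM iteration with rho = 2.0, z^k = -2.7749, u^k = -0.9736
Step 1: x-update.
Minimize 5*x^2 - 12*x + (2.0/2)*(x + 2.7749 - 0.9736)^2
FOC: (2*5 + 2.0)*x = 12 + 2.0*(-2.7749 + 0.9736)
x^{k+1} = 0.6998
Step 2: z-update.
Minimize 4*z^2 - 6*z + (2.0/2)*(0.6998 - z - 0.9736)^2
FOC: (2*4 + 2.0)*z = 6 + 2.0*(0.6998 - 0.9736)
z^{k+1} = 0.5452
Step 3: u-update.
u^{k+1} = -0.9736 + 0.6998 - 0.5452 = -0.8191
Step 4: Primal residual = |0.6998 - 0.5452| = 0.1545


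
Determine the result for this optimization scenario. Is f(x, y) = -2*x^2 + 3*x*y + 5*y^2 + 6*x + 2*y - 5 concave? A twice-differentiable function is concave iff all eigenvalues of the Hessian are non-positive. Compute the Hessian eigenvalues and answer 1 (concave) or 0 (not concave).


The Hessian of f(x,y) = -2*x^2 + 3*x*y + 5*y^2 + 6*x + 2*y - 5 is:
H = [[-4, 3], [3, 10]]
Trace = -4 + 10 = 6
Determinant = -4*10 - (3)^2 = -49
Discriminant = (6)^2 - 4*-49 = 232.0
Eigenvalues: lambda_1 = -4.6158, lambda_2 = 10.6158
The function is not concave.

0


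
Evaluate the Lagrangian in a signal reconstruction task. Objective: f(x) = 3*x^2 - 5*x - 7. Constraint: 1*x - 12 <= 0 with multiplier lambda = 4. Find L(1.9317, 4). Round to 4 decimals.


Step 1: Evaluate f(x).
f(1.9317) = 3*1.9317^2 - 5*1.9317 - 7 = -5.4641
Step 2: Evaluate g(x).
g(1.9317) = 1*1.9317 - 12 = -10.0683
Step 3: Compute Lagrangian.
L = -5.4641 + 4*-10.0683 = -45.7373


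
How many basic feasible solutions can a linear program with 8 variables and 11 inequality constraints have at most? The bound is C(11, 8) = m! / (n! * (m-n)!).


Each vertex corresponds to some choice of n active constraints out of m, so the number of vertices is at most C(m, n) = m! / (n!(m-n)!).
m = 11, n = 8
Numerator: 11 * 10 * 9 * 8 * 7 * 6 * 5 * 4
Denominator: 8! = 40320
C(11, 8) = 165


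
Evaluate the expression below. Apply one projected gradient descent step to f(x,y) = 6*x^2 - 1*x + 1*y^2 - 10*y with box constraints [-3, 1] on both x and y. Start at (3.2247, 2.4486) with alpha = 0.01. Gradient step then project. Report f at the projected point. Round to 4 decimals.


Step 1: Compute gradient at (3.2247, 2.4486).
grad_x = 2*6*3.2247 - 1 = 37.6964
grad_y = 2*1*2.4486 - 10 = -5.1028
Step 2: Gradient step.
x_raw = 3.2247 - 0.01*37.6964 = 2.8477
y_raw = 2.4486 - 0.01*-5.1028 = 2.4996
Step 3: Project onto [-3, 1].
x_proj = clip(2.8477) = 1.0
y_proj = clip(2.4996) = 1.0
Step 4: Evaluate f.
f(1.0, 1.0) = -4.0


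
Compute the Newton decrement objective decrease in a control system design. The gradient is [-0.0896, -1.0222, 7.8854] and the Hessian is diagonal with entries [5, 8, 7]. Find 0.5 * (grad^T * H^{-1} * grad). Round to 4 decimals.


Step 1: H is diagonal, so H^(-1) * g = [-0.0179, -0.1278, 1.1265].
Step 2: g^T H^(-1) g = sum_i g_i^2 / H_ii
  = (-0.0896)^2/5 + (-1.0222)^2/8 + (7.8854)^2/7
  = 0.0016 + 0.1306 + 8.8828 = 9.015
Step 3: Objective decrease = 0.5 * g^T H^(-1) g = 4.5075


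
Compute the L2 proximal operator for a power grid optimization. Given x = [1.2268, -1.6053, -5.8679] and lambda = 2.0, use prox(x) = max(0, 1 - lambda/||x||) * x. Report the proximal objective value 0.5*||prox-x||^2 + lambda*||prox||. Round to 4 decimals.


Step 1: Compute ||x||.
||x|| = 6.206
Step 2: Compute scaling factor.
scale = max(0, 1 - 2.0/6.206) = 0.6777
Step 3: prox(x) = [0.8314, -1.088, -3.9769]
||prox(x)|| = 4.206
Step 4: Proximal objective.
0.5*||prox-x||^2 = 2.0
lambda*||prox|| = 8.412
Total = 10.412


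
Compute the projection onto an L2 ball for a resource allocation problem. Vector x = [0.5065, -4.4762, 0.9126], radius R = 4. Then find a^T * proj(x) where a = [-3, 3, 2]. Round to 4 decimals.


Step 1: Compute ||x|| (intermediates to 6 decimals).
||x|| = sqrt(0.5065^2 + (-4.4762)^2 + 0.9126^2) = 4.596275
Step 2: Project.
Since ||x|| > R, scale = R/||x|| = 4/4.596275 = 0.87027, proj(x) = scale * x
proj(x) = [0.440792, -3.895503, 0.794208]
Step 3: Dot product.
a^T * proj(x) = -3*0.440792 + 3*(-3.895503) + 2*0.794208 = -11.4205


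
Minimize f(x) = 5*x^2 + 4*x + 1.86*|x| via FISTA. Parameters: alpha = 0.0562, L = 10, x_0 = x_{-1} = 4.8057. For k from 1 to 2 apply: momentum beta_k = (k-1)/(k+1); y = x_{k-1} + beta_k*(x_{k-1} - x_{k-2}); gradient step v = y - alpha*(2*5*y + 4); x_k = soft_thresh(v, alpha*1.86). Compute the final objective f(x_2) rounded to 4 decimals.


FISTA on f(x) = 5*x^2 + 4*x + 1.86*|x|
L = 10, alpha = 0.0562
Iteration 1: beta = 0.0, y = 4.8057 + 0.0*(4.8057 - 4.8057) = 4.8057
  grad(y) = 52.057, v = y - alpha*grad = 1.8801
  prox(v) = soft_thresh(1.8801, 0.1045) = 1.7756
Iteration 2: beta = 0.3333, y = 1.7756 + 0.3333*(1.7756 - 4.8057) = 0.7655
  grad(y) = 11.6552, v = y - alpha*grad = 0.1105
  prox(v) = soft_thresh(0.1105, 0.1045) = 0.006
f(x_2) = 5*0.006^2 + 4*0.006 + 1.86*|0.006| = 0.0351


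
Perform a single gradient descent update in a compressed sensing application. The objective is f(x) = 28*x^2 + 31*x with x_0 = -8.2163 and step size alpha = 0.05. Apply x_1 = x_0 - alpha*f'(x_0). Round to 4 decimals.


We compute the gradient at x_0 and apply the update.
f'(x) = 56*x + 31
f'(-8.2163) = 56*-8.2163 + 31 = -429.1128
x_1 = -8.2163 - 0.05*-429.1128 = 13.2393


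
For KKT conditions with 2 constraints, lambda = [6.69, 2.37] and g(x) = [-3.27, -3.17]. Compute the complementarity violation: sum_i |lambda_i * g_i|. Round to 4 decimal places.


KKT complementary slackness check:
lambda_1 * g_1 = 6.69 * -3.27 = -21.8763
lambda_2 * g_2 = 2.37 * -3.17 = -7.5129
Total violation = 21.8763 + 7.5129 = 29.3892


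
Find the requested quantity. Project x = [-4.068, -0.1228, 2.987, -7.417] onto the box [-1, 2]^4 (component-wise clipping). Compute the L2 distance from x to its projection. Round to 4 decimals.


Project each component onto [-1, 2].
clip(-4.068) = -1.0, clip(-0.1228) = -0.1228, clip(2.987) = 2.0, clip(-7.417) = -1.0
Projection = [-1.0, -0.1228, 2.0, -1.0]
Squared diffs: [9.4126, 0.0, 0.9742, 41.1779]
Distance = sqrt(51.5647) = 7.1809


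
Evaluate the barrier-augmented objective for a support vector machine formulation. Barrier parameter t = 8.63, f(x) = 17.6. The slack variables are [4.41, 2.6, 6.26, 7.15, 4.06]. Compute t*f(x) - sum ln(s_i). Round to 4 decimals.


Step 1: Compute log-barrier.
ln values: [1.4839, 0.9555, 1.8342, 1.9671, 1.4012]
phi = -(1.4839 + 0.9555 + 1.8342 + 1.9671 + 1.4012) = -7.6419
Step 2: Compute augmented objective.
t*f(x) = 8.63*17.6 = 151.888
Total = 151.888 - 7.6419 = 144.2461


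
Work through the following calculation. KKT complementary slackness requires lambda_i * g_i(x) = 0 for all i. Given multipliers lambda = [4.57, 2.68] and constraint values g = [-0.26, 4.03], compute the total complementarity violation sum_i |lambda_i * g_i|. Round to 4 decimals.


KKT complementary slackness check:
lambda_1 * g_1 = 4.57 * -0.26 = -1.1882
lambda_2 * g_2 = 2.68 * 4.03 = 10.8004
Total violation = 1.1882 + 10.8004 = 11.9886


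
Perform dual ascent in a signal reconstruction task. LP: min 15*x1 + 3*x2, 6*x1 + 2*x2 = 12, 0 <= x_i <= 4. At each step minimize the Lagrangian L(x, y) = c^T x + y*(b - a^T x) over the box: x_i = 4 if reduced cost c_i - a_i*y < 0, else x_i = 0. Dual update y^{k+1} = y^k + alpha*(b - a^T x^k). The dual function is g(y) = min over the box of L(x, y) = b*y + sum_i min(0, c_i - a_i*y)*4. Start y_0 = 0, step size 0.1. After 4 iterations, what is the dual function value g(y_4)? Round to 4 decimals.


Dual ascent for LP: min 15*x1 + 3*x2, 6*x1 + 2*x2 = 12, 0 <= x_i <= 4
Step 1: y^k = 0.0, reduced costs: (15.0, 3.0)
  x^k = (0.0, 0.0), subgradient = b - a^T x = 12.0
  y^{k+1} = 0.0 + 0.1*12.0 = 1.2
Step 2: y^k = 1.2, reduced costs: (7.8, 0.6)
  x^k = (0.0, 0.0), subgradient = b - a^T x = 12.0
  y^{k+1} = 1.2 + 0.1*12.0 = 2.4
Step 3: y^k = 2.4, reduced costs: (0.6, -1.8)
  x^k = (0.0, 4.0), subgradient = b - a^T x = 4.0
  y^{k+1} = 2.4 + 0.1*4.0 = 2.8
Step 4: y^k = 2.8, reduced costs: (-1.8, -2.6)
  x^k = (4.0, 4.0), subgradient = b - a^T x = -20.0
  y^{k+1} = 2.8 + 0.1*-20.0 = 0.8
Dual objective at y_4 = 0.8: reduced costs (10.2, 1.4), box minimizer x = (0.0, 0.0)
g(y_4) = b*y + (c1 - a1*y)*x1 + (c2 - a2*y)*x2 = 12*0.8 + 10.2*0.0 + 1.4*0.0 = 9.6 + 0.0 + 0.0 = 9.6


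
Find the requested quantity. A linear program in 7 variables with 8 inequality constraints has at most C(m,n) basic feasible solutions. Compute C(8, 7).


Each vertex corresponds to some choice of n active constraints out of m, so the number of vertices is at most C(m, n) = m! / (n!(m-n)!).
m = 8, n = 7
Numerator: 8 * 7 * 6 * 5 * 4 * 3 * 2
Denominator: 7! = 5040
C(8, 7) = 8


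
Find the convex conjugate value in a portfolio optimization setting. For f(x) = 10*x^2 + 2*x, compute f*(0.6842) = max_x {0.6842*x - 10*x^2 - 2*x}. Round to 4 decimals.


f*(y) = sup_x {y*x - a*x^2 - b*x} = sup_x {(y-b)*x - a*x^2}
FOC: (y - b) - 2a*x = 0 => x* = (y - b)/(2a)
x* = (0.6842 - 2)/(2*10) = -0.0658
f*(0.6842) = (y-b)^2/(4a) = (0.6842 - 2)^2/(4*10)
= 1.7313/40 = 0.0433


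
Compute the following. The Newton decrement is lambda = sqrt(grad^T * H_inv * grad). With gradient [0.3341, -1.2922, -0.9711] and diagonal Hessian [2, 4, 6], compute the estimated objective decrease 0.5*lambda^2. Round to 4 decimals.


Step 1: H is diagonal, so H^(-1) * g = [0.1671, -0.3231, -0.1619].
Step 2: g^T H^(-1) g = sum_i g_i^2 / H_ii
  = (0.3341)^2/2 + (-1.2922)^2/4 + (-0.9711)^2/6
  = 0.0558 + 0.4174 + 0.1572 = 0.6304
Step 3: Objective decrease = 0.5 * g^T H^(-1) g = 0.3152


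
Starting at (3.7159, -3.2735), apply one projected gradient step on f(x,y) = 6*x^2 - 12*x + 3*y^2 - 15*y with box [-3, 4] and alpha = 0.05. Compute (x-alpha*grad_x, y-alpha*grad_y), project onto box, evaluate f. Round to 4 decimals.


Step 1: Compute gradient at (3.7159, -3.2735).
grad_x = 2*6*3.7159 - 12 = 32.5908
grad_y = 2*3*-3.2735 - 15 = -34.641
Step 2: Gradient step.
x_raw = 3.7159 - 0.05*32.5908 = 2.0864
y_raw = -3.2735 - 0.05*-34.641 = -1.5415
Step 3: Project onto [-3, 4].
x_proj = clip(2.0864) = 2.0864
y_proj = clip(-1.5415) = -1.5415
Step 4: Evaluate f.
f(2.0864, -1.5415) = 31.331


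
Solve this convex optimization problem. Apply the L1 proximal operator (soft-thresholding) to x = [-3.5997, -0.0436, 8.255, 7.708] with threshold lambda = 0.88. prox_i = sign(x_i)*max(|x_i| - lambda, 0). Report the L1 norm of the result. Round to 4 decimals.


Soft-thresholding with lambda = 0.88:
prox(-3.5997) = sign(-3.5997)*max(|-3.5997| - 0.88, 0) = -2.7197
prox(-0.0436) = sign(-0.0436)*max(|-0.0436| - 0.88, 0) = 0.0
prox(8.255) = sign(8.255)*max(|8.255| - 0.88, 0) = 7.375
prox(7.708) = sign(7.708)*max(|7.708| - 0.88, 0) = 6.828
prox(x) = [-2.7197, 0.0, 7.375, 6.828]
||prox(x)||_1 = 2.7197 + 0.0 + 7.375 + 6.828 = 16.9227


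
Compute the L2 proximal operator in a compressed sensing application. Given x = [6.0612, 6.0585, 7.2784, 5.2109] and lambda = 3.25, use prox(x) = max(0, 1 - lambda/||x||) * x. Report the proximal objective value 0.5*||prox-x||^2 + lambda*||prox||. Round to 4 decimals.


Step 1: Compute ||x||.
||x|| = 12.3924
Step 2: Compute scaling factor.
scale = max(0, 1 - 3.25/12.3924) = 0.7377
Step 3: prox(x) = [4.4716, 4.4696, 5.3696, 3.8443]
||prox(x)|| = 9.1424
Step 4: Proximal objective.
0.5*||prox-x||^2 = 5.2813
lambda*||prox|| = 29.7128
Total = 34.9941


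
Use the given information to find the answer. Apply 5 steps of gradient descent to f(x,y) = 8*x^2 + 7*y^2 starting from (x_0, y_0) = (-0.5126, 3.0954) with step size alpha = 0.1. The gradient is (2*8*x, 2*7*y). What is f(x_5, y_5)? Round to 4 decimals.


Gradient descent on f(x,y) = 8*x^2 + 7*y^2.
Starting point: (-0.5126, 3.0954), alpha = 0.1
Step 1: grad_x = 2*8*-0.5126 = -8.2016, grad_y = 2*7*3.0954 = 43.3356
  x_1 = -0.5126 - 0.1*-8.2016 = 0.3076
  y_1 = 3.0954 - 0.1*43.3356 = -1.2382
Step 2: grad_x = 2*8*0.3076 = 4.921, grad_y = 2*7*-1.2382 = -17.3342
  x_2 = 0.3076 - 0.1*4.921 = -0.1845
  y_2 = -1.2382 - 0.1*-17.3342 = 0.4953
Step 3: grad_x = 2*8*-0.1845 = -2.9526, grad_y = 2*7*0.4953 = 6.9337
  x_3 = -0.1845 - 0.1*-2.9526 = 0.1107
  y_3 = 0.4953 - 0.1*6.9337 = -0.1981
Step 4: grad_x = 2*8*0.1107 = 1.7715, grad_y = 2*7*-0.1981 = -2.7735
  x_4 = 0.1107 - 0.1*1.7715 = -0.0664
  y_4 = -0.1981 - 0.1*-2.7735 = 0.0792
Step 5: grad_x = 2*8*-0.0664 = -1.0629, grad_y = 2*7*0.0792 = 1.1094
  x_5 = -0.0664 - 0.1*-1.0629 = 0.0399
  y_5 = 0.0792 - 0.1*1.1094 = -0.0317
f(0.0399, -0.0317) = 8*0.0399^2 + 7*(-0.0317)^2 = 0.0197


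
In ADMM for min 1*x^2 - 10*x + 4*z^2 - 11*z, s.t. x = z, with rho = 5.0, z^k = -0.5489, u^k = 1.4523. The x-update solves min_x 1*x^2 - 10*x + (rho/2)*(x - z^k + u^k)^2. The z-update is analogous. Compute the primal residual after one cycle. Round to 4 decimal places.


ADMM iteration with rho = 5.0, z^k = -0.5489, u^k = 1.4523
Step 1: x-update.
Minimize 1*x^2 - 10*x + (5.0/2)*(x + 0.5489 + 1.4523)^2
FOC: (2*1 + 5.0)*x = 10 + 5.0*(-0.5489 - 1.4523)
x^{k+1} = -0.0009
Step 2: z-update.
Minimize 4*z^2 - 11*z + (5.0/2)*(-0.0009 - z + 1.4523)^2
FOC: (2*4 + 5.0)*z = 11 + 5.0*(-0.0009 + 1.4523)
z^{k+1} = 1.4044
Step 3: u-update.
u^{k+1} = 1.4523 - 0.0009 - 1.4044 = 0.047
Step 4: Primal residual = |-0.0009 - 1.4044| = 1.4053


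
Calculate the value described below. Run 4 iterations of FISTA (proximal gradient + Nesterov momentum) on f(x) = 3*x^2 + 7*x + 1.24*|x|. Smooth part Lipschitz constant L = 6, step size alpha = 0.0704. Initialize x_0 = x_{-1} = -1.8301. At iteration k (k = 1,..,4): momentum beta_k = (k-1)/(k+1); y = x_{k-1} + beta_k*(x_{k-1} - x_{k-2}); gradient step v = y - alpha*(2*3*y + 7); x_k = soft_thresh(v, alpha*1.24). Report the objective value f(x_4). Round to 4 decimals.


FISTA on f(x) = 3*x^2 + 7*x + 1.24*|x|
L = 6, alpha = 0.0704
Iteration 1: beta = 0.0, y = -1.8301 + 0.0*(-1.8301 + 1.8301) = -1.8301
  grad(y) = -3.9806, v = y - alpha*grad = -1.5499
  prox(v) = soft_thresh(-1.5499, 0.0873) = -1.4626
Iteration 2: beta = 0.3333, y = -1.4626 + 0.3333*(-1.4626 + 1.8301) = -1.3401
  grad(y) = -1.0404, v = y - alpha*grad = -1.2668
  prox(v) = soft_thresh(-1.2668, 0.0873) = -1.1795
Iteration 3: beta = 0.5, y = -1.1795 + 0.5*(-1.1795 + 1.4626) = -1.038
  grad(y) = 0.772, v = y - alpha*grad = -1.0923
  prox(v) = soft_thresh(-1.0923, 0.0873) = -1.0051
Iteration 4: beta = 0.6, y = -1.0051 + 0.6*(-1.0051 + 1.1795) = -0.9004
  grad(y) = 1.5978, v = y - alpha*grad = -1.0129
  prox(v) = soft_thresh(-1.0129, 0.0873) = -0.9256
f(x_4) = 3*(-0.9256)^2 + 7*(-0.9256) + 1.24*|-0.9256| = -2.7612


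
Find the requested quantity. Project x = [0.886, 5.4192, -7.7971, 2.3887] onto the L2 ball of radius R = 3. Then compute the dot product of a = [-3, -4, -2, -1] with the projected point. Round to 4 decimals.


Step 1: Compute ||x|| (intermediates to 6 decimals).
||x|| = sqrt(0.886^2 + 5.4192^2 + (-7.7971)^2 + 2.3887^2) = 9.831245
Step 2: Project.
Since ||x|| > R, scale = R/||x|| = 3/9.831245 = 0.30515, proj(x) = scale * x
proj(x) = [0.270363, 1.653669, -2.379285, 0.728912]
Step 3: Dot product.
a^T * proj(x) = -3*0.270363 - 4*1.653669 - 2*(-2.379285) - 1*0.728912 = -3.3961


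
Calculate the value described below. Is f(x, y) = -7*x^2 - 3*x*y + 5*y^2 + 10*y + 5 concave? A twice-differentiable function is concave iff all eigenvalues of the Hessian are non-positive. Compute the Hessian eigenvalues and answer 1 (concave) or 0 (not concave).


The Hessian of f(x,y) = -7*x^2 - 3*x*y + 5*y^2 + 10*y + 5 is:
H = [[-14, -3], [-3, 10]]
Trace = -14 + 10 = -4
Determinant = -14*10 - (-3)^2 = -149
Discriminant = (-4)^2 - 4*-149 = 612.0
Eigenvalues: lambda_1 = -14.3693, lambda_2 = 10.3693
The function is not concave.

0


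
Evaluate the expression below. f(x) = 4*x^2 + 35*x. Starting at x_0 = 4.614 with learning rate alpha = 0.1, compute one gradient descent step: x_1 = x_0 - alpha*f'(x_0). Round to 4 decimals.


We compute the gradient at x_0 and apply the update.
f'(x) = 8*x + 35
f'(4.614) = 8*4.614 + 35 = 71.912
x_1 = 4.614 - 0.1*71.912 = -2.5772


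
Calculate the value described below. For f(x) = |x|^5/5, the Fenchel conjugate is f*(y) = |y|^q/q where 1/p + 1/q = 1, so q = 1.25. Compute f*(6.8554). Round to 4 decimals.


The conjugate exponent q satisfies 1/p + 1/q = 1.
p = 5, so q = 5/(5 - 1) = 1.25
|y|^q = 6.8554^1.25 = 11.0928
f*(6.8554) = 11.0928 / 1.25 = 8.8742


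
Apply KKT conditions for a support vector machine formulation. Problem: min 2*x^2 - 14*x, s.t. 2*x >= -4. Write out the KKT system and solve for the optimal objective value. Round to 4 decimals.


Step 1: Try lambda = 0 (constraint inactive).
Stationarity: 2*2*x - 14 = 0
x* = 14/(2*2) = 3.5
Check constraint: 2*3.5 = 7.0 >= -4 -- satisfied.
Step 2: Compute optimal value.
f(x*) = 2*3.5^2 - 14*3.5 = -24.5
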